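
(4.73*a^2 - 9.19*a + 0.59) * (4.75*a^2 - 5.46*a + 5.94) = 22.4675*a^4 - 69.4783*a^3 + 81.0761*a^2 - 57.81*a + 3.5046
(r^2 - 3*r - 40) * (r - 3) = r^3 - 6*r^2 - 31*r + 120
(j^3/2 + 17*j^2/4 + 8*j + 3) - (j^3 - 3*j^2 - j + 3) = -j^3/2 + 29*j^2/4 + 9*j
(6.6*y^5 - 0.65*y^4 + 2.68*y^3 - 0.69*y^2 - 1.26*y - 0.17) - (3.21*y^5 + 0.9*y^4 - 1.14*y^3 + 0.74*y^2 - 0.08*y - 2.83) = 3.39*y^5 - 1.55*y^4 + 3.82*y^3 - 1.43*y^2 - 1.18*y + 2.66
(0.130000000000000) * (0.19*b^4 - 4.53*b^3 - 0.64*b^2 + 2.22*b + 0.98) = 0.0247*b^4 - 0.5889*b^3 - 0.0832*b^2 + 0.2886*b + 0.1274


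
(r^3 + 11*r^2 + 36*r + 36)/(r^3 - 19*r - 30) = (r + 6)/(r - 5)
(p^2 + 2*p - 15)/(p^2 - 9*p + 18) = (p + 5)/(p - 6)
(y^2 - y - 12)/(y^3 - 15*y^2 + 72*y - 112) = (y + 3)/(y^2 - 11*y + 28)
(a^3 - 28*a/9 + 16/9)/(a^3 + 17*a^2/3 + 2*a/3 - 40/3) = (a - 2/3)/(a + 5)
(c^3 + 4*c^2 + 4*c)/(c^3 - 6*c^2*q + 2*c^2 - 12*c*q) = (-c - 2)/(-c + 6*q)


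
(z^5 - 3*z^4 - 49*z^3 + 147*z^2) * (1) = z^5 - 3*z^4 - 49*z^3 + 147*z^2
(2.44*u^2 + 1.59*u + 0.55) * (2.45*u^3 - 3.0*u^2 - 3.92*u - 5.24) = 5.978*u^5 - 3.4245*u^4 - 12.9873*u^3 - 20.6684*u^2 - 10.4876*u - 2.882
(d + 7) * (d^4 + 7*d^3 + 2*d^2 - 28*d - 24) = d^5 + 14*d^4 + 51*d^3 - 14*d^2 - 220*d - 168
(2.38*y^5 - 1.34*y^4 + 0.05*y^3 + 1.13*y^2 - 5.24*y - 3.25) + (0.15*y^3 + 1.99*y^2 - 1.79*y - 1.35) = 2.38*y^5 - 1.34*y^4 + 0.2*y^3 + 3.12*y^2 - 7.03*y - 4.6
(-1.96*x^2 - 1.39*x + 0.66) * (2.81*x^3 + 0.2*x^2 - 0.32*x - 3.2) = -5.5076*x^5 - 4.2979*x^4 + 2.2038*x^3 + 6.8488*x^2 + 4.2368*x - 2.112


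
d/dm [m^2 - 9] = 2*m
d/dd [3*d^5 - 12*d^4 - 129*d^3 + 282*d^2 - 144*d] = 15*d^4 - 48*d^3 - 387*d^2 + 564*d - 144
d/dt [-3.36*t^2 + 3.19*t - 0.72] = 3.19 - 6.72*t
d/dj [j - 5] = 1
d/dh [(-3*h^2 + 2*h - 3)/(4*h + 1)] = 2*(-6*h^2 - 3*h + 7)/(16*h^2 + 8*h + 1)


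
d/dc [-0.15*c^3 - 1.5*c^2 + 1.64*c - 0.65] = -0.45*c^2 - 3.0*c + 1.64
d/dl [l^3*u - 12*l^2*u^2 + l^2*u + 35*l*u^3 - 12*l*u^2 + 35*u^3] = u*(3*l^2 - 24*l*u + 2*l + 35*u^2 - 12*u)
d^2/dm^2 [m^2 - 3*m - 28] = 2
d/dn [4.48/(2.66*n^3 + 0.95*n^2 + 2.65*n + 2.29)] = (-35.7504*n^2 - 8.512*n - 11.872)/(2.66*n^3 + 0.95*n^2 + 2.65*n + 2.29)^2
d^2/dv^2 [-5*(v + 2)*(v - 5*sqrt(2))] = -10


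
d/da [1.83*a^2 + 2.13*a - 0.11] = 3.66*a + 2.13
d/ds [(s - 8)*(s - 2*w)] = 2*s - 2*w - 8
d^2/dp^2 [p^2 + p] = 2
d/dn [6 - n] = -1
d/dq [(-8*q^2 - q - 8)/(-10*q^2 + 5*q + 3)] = (-50*q^2 - 208*q + 37)/(100*q^4 - 100*q^3 - 35*q^2 + 30*q + 9)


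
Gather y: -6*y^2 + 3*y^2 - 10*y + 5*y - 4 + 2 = -3*y^2 - 5*y - 2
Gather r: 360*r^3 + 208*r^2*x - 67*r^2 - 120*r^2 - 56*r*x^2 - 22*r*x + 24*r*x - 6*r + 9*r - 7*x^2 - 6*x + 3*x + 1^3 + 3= 360*r^3 + r^2*(208*x - 187) + r*(-56*x^2 + 2*x + 3) - 7*x^2 - 3*x + 4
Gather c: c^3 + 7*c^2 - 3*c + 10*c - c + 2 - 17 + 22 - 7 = c^3 + 7*c^2 + 6*c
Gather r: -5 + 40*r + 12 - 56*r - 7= -16*r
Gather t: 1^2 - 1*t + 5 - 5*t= 6 - 6*t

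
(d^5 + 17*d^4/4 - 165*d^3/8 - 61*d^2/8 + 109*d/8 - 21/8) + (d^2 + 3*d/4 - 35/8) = d^5 + 17*d^4/4 - 165*d^3/8 - 53*d^2/8 + 115*d/8 - 7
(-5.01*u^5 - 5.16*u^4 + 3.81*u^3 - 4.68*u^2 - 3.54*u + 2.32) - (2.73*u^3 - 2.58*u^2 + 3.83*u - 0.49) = -5.01*u^5 - 5.16*u^4 + 1.08*u^3 - 2.1*u^2 - 7.37*u + 2.81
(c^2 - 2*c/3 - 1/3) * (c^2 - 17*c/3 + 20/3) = c^4 - 19*c^3/3 + 91*c^2/9 - 23*c/9 - 20/9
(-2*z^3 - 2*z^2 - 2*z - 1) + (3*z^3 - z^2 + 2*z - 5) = z^3 - 3*z^2 - 6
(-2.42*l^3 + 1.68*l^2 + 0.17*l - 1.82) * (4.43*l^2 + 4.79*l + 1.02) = -10.7206*l^5 - 4.1494*l^4 + 6.3319*l^3 - 5.5347*l^2 - 8.5444*l - 1.8564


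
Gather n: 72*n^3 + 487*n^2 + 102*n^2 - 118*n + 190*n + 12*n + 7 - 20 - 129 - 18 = 72*n^3 + 589*n^2 + 84*n - 160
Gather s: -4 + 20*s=20*s - 4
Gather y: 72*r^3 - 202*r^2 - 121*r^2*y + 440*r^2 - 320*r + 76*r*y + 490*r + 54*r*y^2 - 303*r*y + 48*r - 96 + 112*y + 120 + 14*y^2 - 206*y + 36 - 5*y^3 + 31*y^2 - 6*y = 72*r^3 + 238*r^2 + 218*r - 5*y^3 + y^2*(54*r + 45) + y*(-121*r^2 - 227*r - 100) + 60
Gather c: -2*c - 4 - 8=-2*c - 12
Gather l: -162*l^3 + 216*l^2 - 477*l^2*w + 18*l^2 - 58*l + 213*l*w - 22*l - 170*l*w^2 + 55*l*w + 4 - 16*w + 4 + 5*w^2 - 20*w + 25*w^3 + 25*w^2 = -162*l^3 + l^2*(234 - 477*w) + l*(-170*w^2 + 268*w - 80) + 25*w^3 + 30*w^2 - 36*w + 8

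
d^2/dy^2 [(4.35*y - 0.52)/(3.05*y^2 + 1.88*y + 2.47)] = ((4.35*y - 0.52)*(6.1*y + 1.88)*(12.2*y + 3.76) - (79.605*y + 13.184)*(3.05*y^2 + 1.88*y + 2.47))/(3.05*y^2 + 1.88*y + 2.47)^3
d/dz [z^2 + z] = 2*z + 1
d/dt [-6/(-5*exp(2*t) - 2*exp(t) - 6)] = (-60*exp(t) - 12)*exp(t)/(5*exp(2*t) + 2*exp(t) + 6)^2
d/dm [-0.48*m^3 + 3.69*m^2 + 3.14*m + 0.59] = -1.44*m^2 + 7.38*m + 3.14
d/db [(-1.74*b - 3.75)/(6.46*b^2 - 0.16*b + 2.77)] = (11.2404*b^2 + 48.45*b - 5.4198)/(41.7316*b^4 - 2.0672*b^3 + 35.814*b^2 - 0.8864*b + 7.6729)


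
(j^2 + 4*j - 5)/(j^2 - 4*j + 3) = (j + 5)/(j - 3)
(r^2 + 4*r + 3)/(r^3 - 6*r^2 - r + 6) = (r + 3)/(r^2 - 7*r + 6)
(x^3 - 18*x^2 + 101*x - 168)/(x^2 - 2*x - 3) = (x^2 - 15*x + 56)/(x + 1)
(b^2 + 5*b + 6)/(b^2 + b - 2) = (b + 3)/(b - 1)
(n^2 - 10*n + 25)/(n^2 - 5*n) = (n - 5)/n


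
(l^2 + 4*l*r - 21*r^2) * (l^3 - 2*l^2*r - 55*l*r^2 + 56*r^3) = l^5 + 2*l^4*r - 84*l^3*r^2 - 122*l^2*r^3 + 1379*l*r^4 - 1176*r^5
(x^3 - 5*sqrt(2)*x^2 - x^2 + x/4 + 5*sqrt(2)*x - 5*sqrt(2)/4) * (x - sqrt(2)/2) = x^4 - 11*sqrt(2)*x^3/2 - x^3 + 21*x^2/4 + 11*sqrt(2)*x^2/2 - 5*x - 11*sqrt(2)*x/8 + 5/4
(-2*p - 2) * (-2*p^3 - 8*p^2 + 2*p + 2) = 4*p^4 + 20*p^3 + 12*p^2 - 8*p - 4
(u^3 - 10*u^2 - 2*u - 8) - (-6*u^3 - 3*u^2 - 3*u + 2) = 7*u^3 - 7*u^2 + u - 10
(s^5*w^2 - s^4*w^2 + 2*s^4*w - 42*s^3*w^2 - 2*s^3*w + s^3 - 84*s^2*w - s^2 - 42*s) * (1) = s^5*w^2 - s^4*w^2 + 2*s^4*w - 42*s^3*w^2 - 2*s^3*w + s^3 - 84*s^2*w - s^2 - 42*s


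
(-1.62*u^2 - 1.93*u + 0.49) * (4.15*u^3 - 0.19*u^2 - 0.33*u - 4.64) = -6.723*u^5 - 7.7017*u^4 + 2.9348*u^3 + 8.0606*u^2 + 8.7935*u - 2.2736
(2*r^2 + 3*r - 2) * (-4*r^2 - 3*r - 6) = -8*r^4 - 18*r^3 - 13*r^2 - 12*r + 12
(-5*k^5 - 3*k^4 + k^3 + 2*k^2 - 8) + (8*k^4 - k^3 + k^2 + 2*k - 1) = -5*k^5 + 5*k^4 + 3*k^2 + 2*k - 9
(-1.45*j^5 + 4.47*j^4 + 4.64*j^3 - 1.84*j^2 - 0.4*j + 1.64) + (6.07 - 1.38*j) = -1.45*j^5 + 4.47*j^4 + 4.64*j^3 - 1.84*j^2 - 1.78*j + 7.71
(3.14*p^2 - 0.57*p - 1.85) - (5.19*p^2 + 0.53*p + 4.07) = -2.05*p^2 - 1.1*p - 5.92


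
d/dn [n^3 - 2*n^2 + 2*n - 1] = 3*n^2 - 4*n + 2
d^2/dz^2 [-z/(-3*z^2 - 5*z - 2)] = 2*(z*(6*z + 5)^2 - (9*z + 5)*(3*z^2 + 5*z + 2))/(3*z^2 + 5*z + 2)^3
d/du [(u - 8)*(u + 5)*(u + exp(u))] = u^2*exp(u) + 3*u^2 - u*exp(u) - 6*u - 43*exp(u) - 40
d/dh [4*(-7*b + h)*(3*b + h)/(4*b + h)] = 4*(5*b^2 + 8*b*h + h^2)/(16*b^2 + 8*b*h + h^2)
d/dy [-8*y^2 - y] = -16*y - 1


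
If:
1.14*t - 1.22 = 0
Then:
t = 1.07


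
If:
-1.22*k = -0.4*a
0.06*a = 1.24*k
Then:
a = 0.00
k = 0.00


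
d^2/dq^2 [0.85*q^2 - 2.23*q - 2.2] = 1.70000000000000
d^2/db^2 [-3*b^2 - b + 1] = -6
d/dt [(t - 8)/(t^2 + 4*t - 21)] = (t^2 + 4*t - 2*(t - 8)*(t + 2) - 21)/(t^2 + 4*t - 21)^2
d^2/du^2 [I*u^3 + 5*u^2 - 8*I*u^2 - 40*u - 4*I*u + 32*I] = 6*I*u + 10 - 16*I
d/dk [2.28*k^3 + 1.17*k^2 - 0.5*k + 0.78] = 6.84*k^2 + 2.34*k - 0.5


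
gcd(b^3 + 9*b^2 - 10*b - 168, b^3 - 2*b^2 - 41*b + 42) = b + 6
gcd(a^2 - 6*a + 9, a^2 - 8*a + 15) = a - 3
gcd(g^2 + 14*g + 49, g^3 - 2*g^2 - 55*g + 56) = g + 7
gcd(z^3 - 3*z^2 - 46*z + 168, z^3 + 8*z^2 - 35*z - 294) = z^2 + z - 42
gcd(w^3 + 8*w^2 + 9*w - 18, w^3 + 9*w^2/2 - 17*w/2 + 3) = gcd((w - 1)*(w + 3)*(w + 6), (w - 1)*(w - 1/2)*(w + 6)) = w^2 + 5*w - 6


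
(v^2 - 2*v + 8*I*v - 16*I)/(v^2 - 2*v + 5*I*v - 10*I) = (v + 8*I)/(v + 5*I)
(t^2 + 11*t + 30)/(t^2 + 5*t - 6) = (t + 5)/(t - 1)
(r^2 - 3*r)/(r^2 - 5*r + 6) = r/(r - 2)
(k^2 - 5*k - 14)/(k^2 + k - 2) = (k - 7)/(k - 1)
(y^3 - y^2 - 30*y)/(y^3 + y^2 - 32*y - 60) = y/(y + 2)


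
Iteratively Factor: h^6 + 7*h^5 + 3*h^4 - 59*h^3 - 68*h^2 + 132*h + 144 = (h + 1)*(h^5 + 6*h^4 - 3*h^3 - 56*h^2 - 12*h + 144) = (h + 1)*(h + 3)*(h^4 + 3*h^3 - 12*h^2 - 20*h + 48) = (h - 2)*(h + 1)*(h + 3)*(h^3 + 5*h^2 - 2*h - 24) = (h - 2)*(h + 1)*(h + 3)^2*(h^2 + 2*h - 8) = (h - 2)*(h + 1)*(h + 3)^2*(h + 4)*(h - 2)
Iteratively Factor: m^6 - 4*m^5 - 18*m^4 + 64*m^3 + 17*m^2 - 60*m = (m - 3)*(m^5 - m^4 - 21*m^3 + m^2 + 20*m) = (m - 5)*(m - 3)*(m^4 + 4*m^3 - m^2 - 4*m) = (m - 5)*(m - 3)*(m - 1)*(m^3 + 5*m^2 + 4*m) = m*(m - 5)*(m - 3)*(m - 1)*(m^2 + 5*m + 4) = m*(m - 5)*(m - 3)*(m - 1)*(m + 4)*(m + 1)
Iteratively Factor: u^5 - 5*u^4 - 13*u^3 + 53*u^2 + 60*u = (u + 3)*(u^4 - 8*u^3 + 11*u^2 + 20*u) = (u - 5)*(u + 3)*(u^3 - 3*u^2 - 4*u) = u*(u - 5)*(u + 3)*(u^2 - 3*u - 4) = u*(u - 5)*(u - 4)*(u + 3)*(u + 1)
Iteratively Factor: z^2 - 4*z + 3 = (z - 3)*(z - 1)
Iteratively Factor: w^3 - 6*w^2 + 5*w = (w - 5)*(w^2 - w) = w*(w - 5)*(w - 1)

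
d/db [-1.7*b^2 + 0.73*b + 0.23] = 0.73 - 3.4*b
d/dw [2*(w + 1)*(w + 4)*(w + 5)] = 6*w^2 + 40*w + 58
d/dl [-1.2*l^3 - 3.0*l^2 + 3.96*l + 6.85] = -3.6*l^2 - 6.0*l + 3.96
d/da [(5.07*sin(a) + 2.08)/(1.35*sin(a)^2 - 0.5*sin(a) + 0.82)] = (-6.8445*sin(a)^2 - 5.616*sin(a) + 5.1974)*cos(a)/(1.8225*sin(a)^4 - 1.35*sin(a)^3 + 2.464*sin(a)^2 - 0.82*sin(a) + 0.6724)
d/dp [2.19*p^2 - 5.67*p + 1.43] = 4.38*p - 5.67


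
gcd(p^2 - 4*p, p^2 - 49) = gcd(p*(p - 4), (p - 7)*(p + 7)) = 1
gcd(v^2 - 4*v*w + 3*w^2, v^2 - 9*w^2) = v - 3*w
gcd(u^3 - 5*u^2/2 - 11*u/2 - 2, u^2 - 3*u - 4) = u^2 - 3*u - 4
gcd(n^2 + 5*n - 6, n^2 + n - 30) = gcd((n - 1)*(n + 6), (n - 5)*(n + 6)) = n + 6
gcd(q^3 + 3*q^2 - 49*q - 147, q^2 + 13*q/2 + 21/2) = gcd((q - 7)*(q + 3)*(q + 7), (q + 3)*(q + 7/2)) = q + 3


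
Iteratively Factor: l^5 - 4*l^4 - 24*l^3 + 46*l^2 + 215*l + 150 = (l - 5)*(l^4 + l^3 - 19*l^2 - 49*l - 30) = (l - 5)*(l + 2)*(l^3 - l^2 - 17*l - 15) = (l - 5)^2*(l + 2)*(l^2 + 4*l + 3) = (l - 5)^2*(l + 1)*(l + 2)*(l + 3)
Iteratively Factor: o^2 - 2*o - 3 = (o + 1)*(o - 3)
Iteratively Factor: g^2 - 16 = (g + 4)*(g - 4)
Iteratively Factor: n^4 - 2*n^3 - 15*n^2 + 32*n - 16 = (n - 4)*(n^3 + 2*n^2 - 7*n + 4) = (n - 4)*(n - 1)*(n^2 + 3*n - 4) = (n - 4)*(n - 1)^2*(n + 4)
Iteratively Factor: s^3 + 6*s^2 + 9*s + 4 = (s + 4)*(s^2 + 2*s + 1) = (s + 1)*(s + 4)*(s + 1)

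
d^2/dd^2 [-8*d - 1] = 0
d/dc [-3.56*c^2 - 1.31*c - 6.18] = -7.12*c - 1.31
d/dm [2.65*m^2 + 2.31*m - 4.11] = 5.3*m + 2.31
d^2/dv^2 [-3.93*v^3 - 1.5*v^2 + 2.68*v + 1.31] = -23.58*v - 3.0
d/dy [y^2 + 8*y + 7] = 2*y + 8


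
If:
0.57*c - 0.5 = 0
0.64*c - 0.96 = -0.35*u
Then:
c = 0.88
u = 1.14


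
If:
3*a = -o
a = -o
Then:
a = 0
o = 0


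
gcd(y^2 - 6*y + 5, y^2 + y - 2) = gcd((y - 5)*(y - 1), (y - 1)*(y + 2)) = y - 1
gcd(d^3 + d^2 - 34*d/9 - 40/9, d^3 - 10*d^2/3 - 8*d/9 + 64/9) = d^2 - 2*d/3 - 8/3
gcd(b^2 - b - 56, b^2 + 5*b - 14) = b + 7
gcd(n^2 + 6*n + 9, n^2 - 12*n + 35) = 1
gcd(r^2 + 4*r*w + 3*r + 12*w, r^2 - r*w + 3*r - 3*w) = r + 3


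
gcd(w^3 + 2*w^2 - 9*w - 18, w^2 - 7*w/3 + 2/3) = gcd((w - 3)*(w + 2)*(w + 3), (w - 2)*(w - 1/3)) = 1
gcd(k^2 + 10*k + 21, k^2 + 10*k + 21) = k^2 + 10*k + 21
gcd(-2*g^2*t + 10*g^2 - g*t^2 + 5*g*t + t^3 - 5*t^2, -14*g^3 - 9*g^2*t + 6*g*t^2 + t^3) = -2*g^2 - g*t + t^2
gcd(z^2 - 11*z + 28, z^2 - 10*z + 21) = z - 7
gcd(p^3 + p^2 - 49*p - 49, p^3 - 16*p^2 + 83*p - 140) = p - 7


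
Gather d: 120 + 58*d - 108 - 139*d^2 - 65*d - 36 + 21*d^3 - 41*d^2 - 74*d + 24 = 21*d^3 - 180*d^2 - 81*d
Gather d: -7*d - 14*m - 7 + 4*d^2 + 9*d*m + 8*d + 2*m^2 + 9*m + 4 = 4*d^2 + d*(9*m + 1) + 2*m^2 - 5*m - 3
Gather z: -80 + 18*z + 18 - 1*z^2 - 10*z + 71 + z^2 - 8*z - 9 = 0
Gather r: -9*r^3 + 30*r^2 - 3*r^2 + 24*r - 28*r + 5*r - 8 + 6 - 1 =-9*r^3 + 27*r^2 + r - 3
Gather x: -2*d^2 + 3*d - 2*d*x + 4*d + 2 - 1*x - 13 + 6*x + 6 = -2*d^2 + 7*d + x*(5 - 2*d) - 5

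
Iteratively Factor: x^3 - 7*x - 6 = (x + 1)*(x^2 - x - 6) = (x - 3)*(x + 1)*(x + 2)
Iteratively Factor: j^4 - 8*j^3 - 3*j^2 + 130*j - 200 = (j - 2)*(j^3 - 6*j^2 - 15*j + 100) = (j - 5)*(j - 2)*(j^2 - j - 20) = (j - 5)*(j - 2)*(j + 4)*(j - 5)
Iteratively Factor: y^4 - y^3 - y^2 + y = (y)*(y^3 - y^2 - y + 1) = y*(y - 1)*(y^2 - 1) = y*(y - 1)^2*(y + 1)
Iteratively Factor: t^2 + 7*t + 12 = (t + 4)*(t + 3)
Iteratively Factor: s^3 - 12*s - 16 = (s - 4)*(s^2 + 4*s + 4) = (s - 4)*(s + 2)*(s + 2)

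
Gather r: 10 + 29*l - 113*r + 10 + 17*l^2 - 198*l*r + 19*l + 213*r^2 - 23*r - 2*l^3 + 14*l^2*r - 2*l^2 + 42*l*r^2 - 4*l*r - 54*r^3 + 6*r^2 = -2*l^3 + 15*l^2 + 48*l - 54*r^3 + r^2*(42*l + 219) + r*(14*l^2 - 202*l - 136) + 20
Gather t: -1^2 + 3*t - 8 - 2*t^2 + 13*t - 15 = -2*t^2 + 16*t - 24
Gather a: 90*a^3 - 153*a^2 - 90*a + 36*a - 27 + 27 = 90*a^3 - 153*a^2 - 54*a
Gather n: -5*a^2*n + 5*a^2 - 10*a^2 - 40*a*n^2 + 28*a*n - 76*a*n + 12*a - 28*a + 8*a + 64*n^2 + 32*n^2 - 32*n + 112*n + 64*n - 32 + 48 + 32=-5*a^2 - 8*a + n^2*(96 - 40*a) + n*(-5*a^2 - 48*a + 144) + 48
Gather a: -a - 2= -a - 2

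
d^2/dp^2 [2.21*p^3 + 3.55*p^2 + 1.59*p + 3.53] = 13.26*p + 7.1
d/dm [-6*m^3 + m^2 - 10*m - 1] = -18*m^2 + 2*m - 10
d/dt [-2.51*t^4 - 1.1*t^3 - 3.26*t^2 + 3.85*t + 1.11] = -10.04*t^3 - 3.3*t^2 - 6.52*t + 3.85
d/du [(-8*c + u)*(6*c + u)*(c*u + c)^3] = c^3*(u + 1)^2*((-8*c + u)*(u + 1) - 3*(6*c + u)*(8*c - u) + (6*c + u)*(u + 1))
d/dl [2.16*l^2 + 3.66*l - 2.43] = 4.32*l + 3.66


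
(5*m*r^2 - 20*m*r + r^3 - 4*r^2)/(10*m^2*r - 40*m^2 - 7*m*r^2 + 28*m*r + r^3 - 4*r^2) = r*(5*m + r)/(10*m^2 - 7*m*r + r^2)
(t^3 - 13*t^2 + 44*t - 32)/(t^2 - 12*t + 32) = t - 1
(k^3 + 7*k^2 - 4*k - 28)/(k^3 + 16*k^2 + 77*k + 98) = (k - 2)/(k + 7)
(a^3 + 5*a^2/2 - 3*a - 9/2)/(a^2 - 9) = (2*a^2 - a - 3)/(2*(a - 3))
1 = 1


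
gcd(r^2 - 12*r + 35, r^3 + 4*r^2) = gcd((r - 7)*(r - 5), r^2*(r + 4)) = 1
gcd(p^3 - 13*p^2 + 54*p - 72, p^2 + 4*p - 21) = p - 3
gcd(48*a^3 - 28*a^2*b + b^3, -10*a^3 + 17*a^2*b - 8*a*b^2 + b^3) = 2*a - b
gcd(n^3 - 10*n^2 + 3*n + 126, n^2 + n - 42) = n - 6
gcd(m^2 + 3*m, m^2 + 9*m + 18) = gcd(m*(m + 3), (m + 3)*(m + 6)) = m + 3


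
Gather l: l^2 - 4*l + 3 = l^2 - 4*l + 3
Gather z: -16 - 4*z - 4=-4*z - 20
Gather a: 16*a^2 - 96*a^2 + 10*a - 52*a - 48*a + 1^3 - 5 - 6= -80*a^2 - 90*a - 10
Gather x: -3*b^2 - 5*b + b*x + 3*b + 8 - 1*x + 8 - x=-3*b^2 - 2*b + x*(b - 2) + 16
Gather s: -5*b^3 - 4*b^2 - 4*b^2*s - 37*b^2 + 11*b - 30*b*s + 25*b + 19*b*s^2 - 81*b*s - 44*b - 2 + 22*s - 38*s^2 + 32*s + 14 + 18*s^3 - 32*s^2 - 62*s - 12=-5*b^3 - 41*b^2 - 8*b + 18*s^3 + s^2*(19*b - 70) + s*(-4*b^2 - 111*b - 8)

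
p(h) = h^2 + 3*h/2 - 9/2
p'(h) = 2*h + 3/2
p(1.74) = 1.14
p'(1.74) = 4.98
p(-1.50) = -4.50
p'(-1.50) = -1.50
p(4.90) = 26.86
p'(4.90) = 11.30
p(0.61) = -3.21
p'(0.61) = 2.72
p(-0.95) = -5.02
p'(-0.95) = -0.40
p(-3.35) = 1.70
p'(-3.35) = -5.20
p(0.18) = -4.20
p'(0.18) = 1.86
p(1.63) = 0.60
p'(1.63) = 4.76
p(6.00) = 40.50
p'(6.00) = 13.50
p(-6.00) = 22.50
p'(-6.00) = -10.50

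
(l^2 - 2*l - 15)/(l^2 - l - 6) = (-l^2 + 2*l + 15)/(-l^2 + l + 6)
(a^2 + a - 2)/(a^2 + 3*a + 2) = (a - 1)/(a + 1)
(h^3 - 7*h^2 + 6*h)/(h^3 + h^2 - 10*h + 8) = h*(h - 6)/(h^2 + 2*h - 8)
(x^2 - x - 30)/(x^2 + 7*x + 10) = (x - 6)/(x + 2)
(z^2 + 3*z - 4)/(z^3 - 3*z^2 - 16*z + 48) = (z - 1)/(z^2 - 7*z + 12)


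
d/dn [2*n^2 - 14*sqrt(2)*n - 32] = 4*n - 14*sqrt(2)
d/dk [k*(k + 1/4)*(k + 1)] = 3*k^2 + 5*k/2 + 1/4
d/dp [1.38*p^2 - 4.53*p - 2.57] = 2.76*p - 4.53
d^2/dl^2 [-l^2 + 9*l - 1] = -2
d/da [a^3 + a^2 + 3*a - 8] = 3*a^2 + 2*a + 3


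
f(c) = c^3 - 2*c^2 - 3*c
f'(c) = 3*c^2 - 4*c - 3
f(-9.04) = -875.09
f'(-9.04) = 278.32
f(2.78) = -2.31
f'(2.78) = 9.07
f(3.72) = 12.64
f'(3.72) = 23.64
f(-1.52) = -3.57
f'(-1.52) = 10.01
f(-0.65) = 0.83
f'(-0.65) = 0.87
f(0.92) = -3.67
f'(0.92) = -4.14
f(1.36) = -5.26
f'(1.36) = -2.89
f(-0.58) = 0.87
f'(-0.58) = 0.33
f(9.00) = 540.00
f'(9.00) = 204.00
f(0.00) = 0.00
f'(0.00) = -3.00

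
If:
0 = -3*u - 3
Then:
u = -1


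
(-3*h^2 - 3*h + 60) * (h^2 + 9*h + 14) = -3*h^4 - 30*h^3 - 9*h^2 + 498*h + 840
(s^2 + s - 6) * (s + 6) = s^3 + 7*s^2 - 36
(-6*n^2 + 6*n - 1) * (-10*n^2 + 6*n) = 60*n^4 - 96*n^3 + 46*n^2 - 6*n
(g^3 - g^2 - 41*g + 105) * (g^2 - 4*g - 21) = g^5 - 5*g^4 - 58*g^3 + 290*g^2 + 441*g - 2205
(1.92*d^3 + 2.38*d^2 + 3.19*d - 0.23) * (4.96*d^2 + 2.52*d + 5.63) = 9.5232*d^5 + 16.6432*d^4 + 32.6296*d^3 + 20.2974*d^2 + 17.3801*d - 1.2949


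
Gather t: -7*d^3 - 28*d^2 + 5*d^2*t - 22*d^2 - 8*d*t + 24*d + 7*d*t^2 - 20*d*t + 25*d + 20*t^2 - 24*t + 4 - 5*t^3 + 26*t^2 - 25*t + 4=-7*d^3 - 50*d^2 + 49*d - 5*t^3 + t^2*(7*d + 46) + t*(5*d^2 - 28*d - 49) + 8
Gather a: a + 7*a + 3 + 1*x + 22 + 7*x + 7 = 8*a + 8*x + 32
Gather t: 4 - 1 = 3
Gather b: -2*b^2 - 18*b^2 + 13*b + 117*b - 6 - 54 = -20*b^2 + 130*b - 60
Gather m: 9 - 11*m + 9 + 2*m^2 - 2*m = 2*m^2 - 13*m + 18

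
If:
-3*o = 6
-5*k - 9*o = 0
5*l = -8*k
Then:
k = 18/5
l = -144/25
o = -2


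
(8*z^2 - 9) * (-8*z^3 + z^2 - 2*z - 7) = -64*z^5 + 8*z^4 + 56*z^3 - 65*z^2 + 18*z + 63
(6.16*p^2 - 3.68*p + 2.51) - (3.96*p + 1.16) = 6.16*p^2 - 7.64*p + 1.35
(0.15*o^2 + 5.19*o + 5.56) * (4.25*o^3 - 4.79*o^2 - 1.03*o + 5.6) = 0.6375*o^5 + 21.339*o^4 - 1.3846*o^3 - 31.1381*o^2 + 23.3372*o + 31.136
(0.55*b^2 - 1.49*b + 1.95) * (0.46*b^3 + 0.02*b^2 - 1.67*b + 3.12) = 0.253*b^5 - 0.6744*b^4 - 0.0513*b^3 + 4.2433*b^2 - 7.9053*b + 6.084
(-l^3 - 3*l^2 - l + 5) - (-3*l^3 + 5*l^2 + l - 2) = 2*l^3 - 8*l^2 - 2*l + 7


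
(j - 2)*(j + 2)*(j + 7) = j^3 + 7*j^2 - 4*j - 28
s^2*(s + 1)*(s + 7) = s^4 + 8*s^3 + 7*s^2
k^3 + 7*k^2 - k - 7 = (k - 1)*(k + 1)*(k + 7)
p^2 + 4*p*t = p*(p + 4*t)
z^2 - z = z*(z - 1)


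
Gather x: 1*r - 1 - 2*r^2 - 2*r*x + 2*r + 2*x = -2*r^2 + 3*r + x*(2 - 2*r) - 1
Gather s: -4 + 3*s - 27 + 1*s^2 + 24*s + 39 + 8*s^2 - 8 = 9*s^2 + 27*s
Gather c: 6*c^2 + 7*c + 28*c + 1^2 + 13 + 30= 6*c^2 + 35*c + 44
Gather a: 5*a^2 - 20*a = 5*a^2 - 20*a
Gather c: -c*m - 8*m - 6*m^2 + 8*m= -c*m - 6*m^2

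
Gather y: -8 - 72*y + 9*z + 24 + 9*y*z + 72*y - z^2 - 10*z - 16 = 9*y*z - z^2 - z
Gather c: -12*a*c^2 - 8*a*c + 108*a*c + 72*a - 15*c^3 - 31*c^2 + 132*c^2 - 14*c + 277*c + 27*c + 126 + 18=72*a - 15*c^3 + c^2*(101 - 12*a) + c*(100*a + 290) + 144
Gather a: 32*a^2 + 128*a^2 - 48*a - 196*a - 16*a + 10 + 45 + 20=160*a^2 - 260*a + 75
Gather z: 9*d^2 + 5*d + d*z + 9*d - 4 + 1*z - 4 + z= 9*d^2 + 14*d + z*(d + 2) - 8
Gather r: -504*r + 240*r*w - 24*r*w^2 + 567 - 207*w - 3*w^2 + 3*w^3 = r*(-24*w^2 + 240*w - 504) + 3*w^3 - 3*w^2 - 207*w + 567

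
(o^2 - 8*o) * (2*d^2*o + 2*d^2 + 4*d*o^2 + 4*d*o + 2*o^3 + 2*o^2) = 2*d^2*o^3 - 14*d^2*o^2 - 16*d^2*o + 4*d*o^4 - 28*d*o^3 - 32*d*o^2 + 2*o^5 - 14*o^4 - 16*o^3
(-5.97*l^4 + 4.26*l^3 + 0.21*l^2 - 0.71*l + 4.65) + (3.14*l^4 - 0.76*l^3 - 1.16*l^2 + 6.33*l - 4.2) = -2.83*l^4 + 3.5*l^3 - 0.95*l^2 + 5.62*l + 0.45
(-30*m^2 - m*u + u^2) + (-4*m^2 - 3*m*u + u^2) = -34*m^2 - 4*m*u + 2*u^2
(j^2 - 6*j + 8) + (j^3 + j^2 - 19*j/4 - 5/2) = j^3 + 2*j^2 - 43*j/4 + 11/2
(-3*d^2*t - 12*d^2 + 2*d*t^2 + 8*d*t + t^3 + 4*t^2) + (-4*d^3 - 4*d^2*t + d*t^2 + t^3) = -4*d^3 - 7*d^2*t - 12*d^2 + 3*d*t^2 + 8*d*t + 2*t^3 + 4*t^2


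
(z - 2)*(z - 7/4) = z^2 - 15*z/4 + 7/2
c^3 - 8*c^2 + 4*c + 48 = (c - 6)*(c - 4)*(c + 2)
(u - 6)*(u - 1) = u^2 - 7*u + 6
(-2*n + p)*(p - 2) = -2*n*p + 4*n + p^2 - 2*p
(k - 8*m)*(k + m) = k^2 - 7*k*m - 8*m^2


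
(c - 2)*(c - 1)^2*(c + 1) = c^4 - 3*c^3 + c^2 + 3*c - 2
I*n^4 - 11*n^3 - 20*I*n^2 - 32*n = n*(n + 4*I)*(n + 8*I)*(I*n + 1)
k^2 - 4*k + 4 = (k - 2)^2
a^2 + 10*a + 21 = (a + 3)*(a + 7)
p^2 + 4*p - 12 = (p - 2)*(p + 6)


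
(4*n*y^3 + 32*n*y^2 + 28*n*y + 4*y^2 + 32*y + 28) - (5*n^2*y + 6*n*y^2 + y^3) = -5*n^2*y + 4*n*y^3 + 26*n*y^2 + 28*n*y - y^3 + 4*y^2 + 32*y + 28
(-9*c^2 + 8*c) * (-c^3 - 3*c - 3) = 9*c^5 - 8*c^4 + 27*c^3 + 3*c^2 - 24*c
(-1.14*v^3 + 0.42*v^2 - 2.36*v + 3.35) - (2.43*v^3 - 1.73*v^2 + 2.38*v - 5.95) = -3.57*v^3 + 2.15*v^2 - 4.74*v + 9.3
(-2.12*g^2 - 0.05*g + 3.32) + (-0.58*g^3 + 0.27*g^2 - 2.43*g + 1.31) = -0.58*g^3 - 1.85*g^2 - 2.48*g + 4.63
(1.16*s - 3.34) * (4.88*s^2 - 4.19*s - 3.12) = 5.6608*s^3 - 21.1596*s^2 + 10.3754*s + 10.4208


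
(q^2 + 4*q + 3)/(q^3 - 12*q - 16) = (q^2 + 4*q + 3)/(q^3 - 12*q - 16)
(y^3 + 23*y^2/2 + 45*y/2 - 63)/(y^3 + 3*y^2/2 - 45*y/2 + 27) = (y + 7)/(y - 3)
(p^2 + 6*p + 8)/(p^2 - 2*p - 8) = (p + 4)/(p - 4)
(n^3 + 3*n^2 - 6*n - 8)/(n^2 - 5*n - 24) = (-n^3 - 3*n^2 + 6*n + 8)/(-n^2 + 5*n + 24)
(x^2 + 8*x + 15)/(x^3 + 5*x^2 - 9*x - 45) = 1/(x - 3)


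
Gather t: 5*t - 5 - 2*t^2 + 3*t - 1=-2*t^2 + 8*t - 6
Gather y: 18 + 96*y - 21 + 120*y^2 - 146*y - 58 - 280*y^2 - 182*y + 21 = -160*y^2 - 232*y - 40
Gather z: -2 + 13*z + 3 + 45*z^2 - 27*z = 45*z^2 - 14*z + 1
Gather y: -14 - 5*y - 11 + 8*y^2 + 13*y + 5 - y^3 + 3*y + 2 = -y^3 + 8*y^2 + 11*y - 18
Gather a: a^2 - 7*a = a^2 - 7*a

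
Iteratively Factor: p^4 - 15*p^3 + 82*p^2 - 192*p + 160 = (p - 5)*(p^3 - 10*p^2 + 32*p - 32) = (p - 5)*(p - 4)*(p^2 - 6*p + 8) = (p - 5)*(p - 4)^2*(p - 2)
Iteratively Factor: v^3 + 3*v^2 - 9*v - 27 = (v - 3)*(v^2 + 6*v + 9) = (v - 3)*(v + 3)*(v + 3)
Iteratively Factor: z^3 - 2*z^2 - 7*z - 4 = (z - 4)*(z^2 + 2*z + 1) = (z - 4)*(z + 1)*(z + 1)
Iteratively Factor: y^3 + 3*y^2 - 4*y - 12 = (y - 2)*(y^2 + 5*y + 6) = (y - 2)*(y + 3)*(y + 2)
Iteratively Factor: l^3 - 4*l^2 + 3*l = (l - 1)*(l^2 - 3*l) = (l - 3)*(l - 1)*(l)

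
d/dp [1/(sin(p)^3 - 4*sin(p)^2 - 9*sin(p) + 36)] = (-3*sin(p)^2 + 8*sin(p) + 9)*cos(p)/(sin(p)^3 - 4*sin(p)^2 - 9*sin(p) + 36)^2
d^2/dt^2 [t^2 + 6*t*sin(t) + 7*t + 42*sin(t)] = -6*t*sin(t) - 42*sin(t) + 12*cos(t) + 2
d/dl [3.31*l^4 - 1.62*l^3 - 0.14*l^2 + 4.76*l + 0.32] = 13.24*l^3 - 4.86*l^2 - 0.28*l + 4.76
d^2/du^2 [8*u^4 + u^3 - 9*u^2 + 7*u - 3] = 96*u^2 + 6*u - 18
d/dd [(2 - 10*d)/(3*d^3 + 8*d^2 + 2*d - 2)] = 2*(30*d^3 + 31*d^2 - 16*d + 8)/(9*d^6 + 48*d^5 + 76*d^4 + 20*d^3 - 28*d^2 - 8*d + 4)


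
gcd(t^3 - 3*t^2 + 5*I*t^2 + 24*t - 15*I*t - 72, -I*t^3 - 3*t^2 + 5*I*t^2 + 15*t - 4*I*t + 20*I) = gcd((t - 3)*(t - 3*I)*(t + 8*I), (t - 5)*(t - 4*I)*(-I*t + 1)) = 1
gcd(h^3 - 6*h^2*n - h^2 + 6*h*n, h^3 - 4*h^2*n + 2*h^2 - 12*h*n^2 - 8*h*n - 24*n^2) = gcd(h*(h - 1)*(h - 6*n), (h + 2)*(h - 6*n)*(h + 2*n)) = h - 6*n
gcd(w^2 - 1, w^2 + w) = w + 1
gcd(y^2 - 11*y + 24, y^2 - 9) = y - 3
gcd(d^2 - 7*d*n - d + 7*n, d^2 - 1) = d - 1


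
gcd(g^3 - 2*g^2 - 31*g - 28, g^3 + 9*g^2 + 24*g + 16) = g^2 + 5*g + 4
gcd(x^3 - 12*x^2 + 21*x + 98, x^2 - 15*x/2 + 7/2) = x - 7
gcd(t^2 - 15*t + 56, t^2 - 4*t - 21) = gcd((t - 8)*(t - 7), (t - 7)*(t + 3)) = t - 7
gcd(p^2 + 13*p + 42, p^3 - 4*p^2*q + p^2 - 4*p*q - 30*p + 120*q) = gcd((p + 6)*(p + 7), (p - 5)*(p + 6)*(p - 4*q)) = p + 6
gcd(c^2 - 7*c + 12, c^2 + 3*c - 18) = c - 3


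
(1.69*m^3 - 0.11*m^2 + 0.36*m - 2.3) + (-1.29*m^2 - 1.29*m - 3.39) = 1.69*m^3 - 1.4*m^2 - 0.93*m - 5.69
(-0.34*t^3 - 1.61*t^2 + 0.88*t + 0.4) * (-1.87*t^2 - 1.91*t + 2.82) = 0.6358*t^5 + 3.6601*t^4 + 0.4707*t^3 - 6.969*t^2 + 1.7176*t + 1.128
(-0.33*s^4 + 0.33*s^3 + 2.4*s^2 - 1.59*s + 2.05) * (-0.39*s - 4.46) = 0.1287*s^5 + 1.3431*s^4 - 2.4078*s^3 - 10.0839*s^2 + 6.2919*s - 9.143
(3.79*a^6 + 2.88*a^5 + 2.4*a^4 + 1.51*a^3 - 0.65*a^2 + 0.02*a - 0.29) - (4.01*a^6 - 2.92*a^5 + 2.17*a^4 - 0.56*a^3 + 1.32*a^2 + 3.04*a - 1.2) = -0.22*a^6 + 5.8*a^5 + 0.23*a^4 + 2.07*a^3 - 1.97*a^2 - 3.02*a + 0.91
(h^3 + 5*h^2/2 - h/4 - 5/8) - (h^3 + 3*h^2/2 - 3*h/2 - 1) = h^2 + 5*h/4 + 3/8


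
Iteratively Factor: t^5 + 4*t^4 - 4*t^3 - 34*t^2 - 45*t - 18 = (t + 1)*(t^4 + 3*t^3 - 7*t^2 - 27*t - 18) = (t - 3)*(t + 1)*(t^3 + 6*t^2 + 11*t + 6) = (t - 3)*(t + 1)*(t + 3)*(t^2 + 3*t + 2) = (t - 3)*(t + 1)*(t + 2)*(t + 3)*(t + 1)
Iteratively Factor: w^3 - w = (w + 1)*(w^2 - w) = (w - 1)*(w + 1)*(w)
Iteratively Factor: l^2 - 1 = (l + 1)*(l - 1)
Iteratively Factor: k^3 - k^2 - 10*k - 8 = (k + 2)*(k^2 - 3*k - 4) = (k - 4)*(k + 2)*(k + 1)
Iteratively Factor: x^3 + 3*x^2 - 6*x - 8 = (x + 4)*(x^2 - x - 2) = (x + 1)*(x + 4)*(x - 2)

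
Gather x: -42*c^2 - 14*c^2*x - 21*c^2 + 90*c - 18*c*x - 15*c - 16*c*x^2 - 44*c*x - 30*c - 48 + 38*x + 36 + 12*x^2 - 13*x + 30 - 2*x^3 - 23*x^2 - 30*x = -63*c^2 + 45*c - 2*x^3 + x^2*(-16*c - 11) + x*(-14*c^2 - 62*c - 5) + 18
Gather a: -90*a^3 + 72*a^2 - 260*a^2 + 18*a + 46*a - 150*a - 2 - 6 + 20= -90*a^3 - 188*a^2 - 86*a + 12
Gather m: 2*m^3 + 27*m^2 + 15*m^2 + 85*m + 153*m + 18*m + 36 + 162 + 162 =2*m^3 + 42*m^2 + 256*m + 360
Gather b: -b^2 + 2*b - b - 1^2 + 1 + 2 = -b^2 + b + 2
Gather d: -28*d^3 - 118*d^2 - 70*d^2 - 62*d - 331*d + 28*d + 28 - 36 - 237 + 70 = -28*d^3 - 188*d^2 - 365*d - 175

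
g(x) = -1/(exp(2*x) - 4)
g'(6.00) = 0.00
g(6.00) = 0.00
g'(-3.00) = 0.00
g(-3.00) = 0.25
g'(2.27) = 0.02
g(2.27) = -0.01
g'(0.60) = 14.37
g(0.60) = 1.47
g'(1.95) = 0.05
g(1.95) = -0.02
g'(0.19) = 0.45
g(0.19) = 0.39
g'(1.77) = 0.07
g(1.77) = -0.03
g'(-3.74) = 0.00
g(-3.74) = 0.25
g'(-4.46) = 0.00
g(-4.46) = 0.25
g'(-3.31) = 0.00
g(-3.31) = 0.25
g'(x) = 2*exp(2*x)/(exp(2*x) - 4)^2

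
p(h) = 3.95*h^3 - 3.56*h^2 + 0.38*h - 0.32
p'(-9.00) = 1024.31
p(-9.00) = -3171.65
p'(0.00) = 0.38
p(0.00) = -0.32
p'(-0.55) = 7.88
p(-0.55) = -2.26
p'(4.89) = 248.92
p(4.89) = 378.29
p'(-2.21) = 73.99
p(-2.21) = -61.18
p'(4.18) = 177.67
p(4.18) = 227.55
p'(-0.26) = 3.03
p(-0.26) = -0.73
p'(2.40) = 51.55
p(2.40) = 34.69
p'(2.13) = 38.98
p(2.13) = 22.51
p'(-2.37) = 83.81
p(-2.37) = -73.80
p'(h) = 11.85*h^2 - 7.12*h + 0.38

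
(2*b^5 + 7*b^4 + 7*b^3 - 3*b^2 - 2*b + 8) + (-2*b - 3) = 2*b^5 + 7*b^4 + 7*b^3 - 3*b^2 - 4*b + 5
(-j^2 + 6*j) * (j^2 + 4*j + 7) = -j^4 + 2*j^3 + 17*j^2 + 42*j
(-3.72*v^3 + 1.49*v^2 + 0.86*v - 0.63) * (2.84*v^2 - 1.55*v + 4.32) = -10.5648*v^5 + 9.9976*v^4 - 15.9375*v^3 + 3.3146*v^2 + 4.6917*v - 2.7216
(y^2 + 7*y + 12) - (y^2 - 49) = 7*y + 61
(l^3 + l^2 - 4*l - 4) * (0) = 0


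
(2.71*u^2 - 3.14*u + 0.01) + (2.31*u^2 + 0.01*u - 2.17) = 5.02*u^2 - 3.13*u - 2.16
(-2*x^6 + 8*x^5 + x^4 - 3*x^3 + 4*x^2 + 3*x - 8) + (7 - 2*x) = -2*x^6 + 8*x^5 + x^4 - 3*x^3 + 4*x^2 + x - 1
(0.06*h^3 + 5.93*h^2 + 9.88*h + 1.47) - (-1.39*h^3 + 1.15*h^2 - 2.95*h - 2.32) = 1.45*h^3 + 4.78*h^2 + 12.83*h + 3.79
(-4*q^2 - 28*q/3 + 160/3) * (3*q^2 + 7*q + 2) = -12*q^4 - 56*q^3 + 260*q^2/3 + 1064*q/3 + 320/3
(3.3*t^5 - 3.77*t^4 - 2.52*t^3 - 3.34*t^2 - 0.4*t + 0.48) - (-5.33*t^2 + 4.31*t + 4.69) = 3.3*t^5 - 3.77*t^4 - 2.52*t^3 + 1.99*t^2 - 4.71*t - 4.21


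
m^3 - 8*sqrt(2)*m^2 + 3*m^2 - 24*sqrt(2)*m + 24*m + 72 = (m + 3)*(m - 6*sqrt(2))*(m - 2*sqrt(2))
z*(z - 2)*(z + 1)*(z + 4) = z^4 + 3*z^3 - 6*z^2 - 8*z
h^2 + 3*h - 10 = (h - 2)*(h + 5)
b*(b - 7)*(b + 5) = b^3 - 2*b^2 - 35*b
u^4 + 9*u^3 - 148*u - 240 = (u - 4)*(u + 2)*(u + 5)*(u + 6)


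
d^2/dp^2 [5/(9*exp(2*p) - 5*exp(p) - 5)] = 5*((5 - 36*exp(p))*(-9*exp(2*p) + 5*exp(p) + 5) - 2*(18*exp(p) - 5)^2*exp(p))*exp(p)/(-9*exp(2*p) + 5*exp(p) + 5)^3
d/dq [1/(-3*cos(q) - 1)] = -3*sin(q)/(3*cos(q) + 1)^2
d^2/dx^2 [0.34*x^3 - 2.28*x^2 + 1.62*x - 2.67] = 2.04*x - 4.56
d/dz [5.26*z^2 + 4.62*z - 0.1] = 10.52*z + 4.62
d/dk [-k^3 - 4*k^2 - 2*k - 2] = -3*k^2 - 8*k - 2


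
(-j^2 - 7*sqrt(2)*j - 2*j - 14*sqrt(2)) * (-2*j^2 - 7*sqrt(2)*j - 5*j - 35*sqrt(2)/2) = 2*j^4 + 9*j^3 + 21*sqrt(2)*j^3 + 108*j^2 + 189*sqrt(2)*j^2/2 + 105*sqrt(2)*j + 441*j + 490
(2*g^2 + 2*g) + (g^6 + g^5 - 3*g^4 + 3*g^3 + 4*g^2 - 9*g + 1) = g^6 + g^5 - 3*g^4 + 3*g^3 + 6*g^2 - 7*g + 1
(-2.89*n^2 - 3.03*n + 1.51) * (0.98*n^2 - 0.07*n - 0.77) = -2.8322*n^4 - 2.7671*n^3 + 3.9172*n^2 + 2.2274*n - 1.1627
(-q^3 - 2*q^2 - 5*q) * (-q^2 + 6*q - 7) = q^5 - 4*q^4 - 16*q^2 + 35*q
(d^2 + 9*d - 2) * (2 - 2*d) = -2*d^3 - 16*d^2 + 22*d - 4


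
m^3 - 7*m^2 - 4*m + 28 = (m - 7)*(m - 2)*(m + 2)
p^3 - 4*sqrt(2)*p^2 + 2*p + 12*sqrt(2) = (p - 3*sqrt(2))*(p - 2*sqrt(2))*(p + sqrt(2))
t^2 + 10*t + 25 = (t + 5)^2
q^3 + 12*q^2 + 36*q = q*(q + 6)^2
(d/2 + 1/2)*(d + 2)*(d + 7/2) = d^3/2 + 13*d^2/4 + 25*d/4 + 7/2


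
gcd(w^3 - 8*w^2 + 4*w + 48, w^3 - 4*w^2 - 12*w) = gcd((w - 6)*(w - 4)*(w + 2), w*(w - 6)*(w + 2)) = w^2 - 4*w - 12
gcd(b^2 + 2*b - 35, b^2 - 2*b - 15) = b - 5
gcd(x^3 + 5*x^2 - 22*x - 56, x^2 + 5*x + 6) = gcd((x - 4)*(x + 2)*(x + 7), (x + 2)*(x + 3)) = x + 2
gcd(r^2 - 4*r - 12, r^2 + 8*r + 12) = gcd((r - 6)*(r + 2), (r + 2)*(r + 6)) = r + 2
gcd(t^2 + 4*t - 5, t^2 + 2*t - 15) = t + 5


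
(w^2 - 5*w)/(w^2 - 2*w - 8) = w*(5 - w)/(-w^2 + 2*w + 8)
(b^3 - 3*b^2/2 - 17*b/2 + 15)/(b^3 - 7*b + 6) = (b - 5/2)/(b - 1)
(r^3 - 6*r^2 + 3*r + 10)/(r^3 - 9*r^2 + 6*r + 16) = (r - 5)/(r - 8)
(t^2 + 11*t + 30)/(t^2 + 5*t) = (t + 6)/t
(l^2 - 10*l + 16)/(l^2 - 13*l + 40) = (l - 2)/(l - 5)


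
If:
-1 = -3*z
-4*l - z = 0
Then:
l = -1/12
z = 1/3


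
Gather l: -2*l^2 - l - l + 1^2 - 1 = -2*l^2 - 2*l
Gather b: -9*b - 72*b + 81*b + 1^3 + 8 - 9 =0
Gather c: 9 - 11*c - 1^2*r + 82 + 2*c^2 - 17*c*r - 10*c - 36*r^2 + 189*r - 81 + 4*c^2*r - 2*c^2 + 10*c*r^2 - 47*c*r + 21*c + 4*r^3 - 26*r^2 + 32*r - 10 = 4*c^2*r + c*(10*r^2 - 64*r) + 4*r^3 - 62*r^2 + 220*r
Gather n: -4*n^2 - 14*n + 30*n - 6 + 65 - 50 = -4*n^2 + 16*n + 9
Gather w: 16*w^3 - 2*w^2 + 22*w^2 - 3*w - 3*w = 16*w^3 + 20*w^2 - 6*w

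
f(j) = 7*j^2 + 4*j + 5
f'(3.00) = 46.00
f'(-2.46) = -30.44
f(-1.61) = 16.70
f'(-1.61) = -18.54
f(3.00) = 80.00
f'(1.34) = 22.76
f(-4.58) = 133.51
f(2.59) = 62.32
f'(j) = 14*j + 4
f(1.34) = 22.93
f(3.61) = 110.66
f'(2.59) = 40.26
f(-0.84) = 6.58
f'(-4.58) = -60.12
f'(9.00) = 130.00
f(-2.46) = 37.52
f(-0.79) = 6.21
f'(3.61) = 54.54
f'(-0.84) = -7.76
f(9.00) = 608.00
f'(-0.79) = -7.06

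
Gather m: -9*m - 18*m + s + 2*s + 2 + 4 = -27*m + 3*s + 6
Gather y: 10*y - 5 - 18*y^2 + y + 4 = -18*y^2 + 11*y - 1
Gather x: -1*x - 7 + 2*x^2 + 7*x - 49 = 2*x^2 + 6*x - 56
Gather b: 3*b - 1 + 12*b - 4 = 15*b - 5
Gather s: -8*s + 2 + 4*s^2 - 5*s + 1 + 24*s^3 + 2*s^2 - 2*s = 24*s^3 + 6*s^2 - 15*s + 3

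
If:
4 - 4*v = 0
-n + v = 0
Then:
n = 1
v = 1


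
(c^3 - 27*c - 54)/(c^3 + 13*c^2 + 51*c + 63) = (c - 6)/(c + 7)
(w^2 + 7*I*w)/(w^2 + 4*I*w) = (w + 7*I)/(w + 4*I)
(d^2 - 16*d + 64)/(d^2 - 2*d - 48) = (d - 8)/(d + 6)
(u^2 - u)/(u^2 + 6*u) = (u - 1)/(u + 6)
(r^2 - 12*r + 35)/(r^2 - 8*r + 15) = (r - 7)/(r - 3)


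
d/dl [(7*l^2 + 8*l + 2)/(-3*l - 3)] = (-7*l^2 - 14*l - 6)/(3*(l^2 + 2*l + 1))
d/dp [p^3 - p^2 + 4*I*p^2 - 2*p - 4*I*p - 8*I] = 3*p^2 + p*(-2 + 8*I) - 2 - 4*I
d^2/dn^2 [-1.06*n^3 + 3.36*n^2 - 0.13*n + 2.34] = 6.72 - 6.36*n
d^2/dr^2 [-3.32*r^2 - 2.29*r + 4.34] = -6.64000000000000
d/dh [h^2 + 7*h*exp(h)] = 7*h*exp(h) + 2*h + 7*exp(h)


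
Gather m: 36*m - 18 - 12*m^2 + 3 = -12*m^2 + 36*m - 15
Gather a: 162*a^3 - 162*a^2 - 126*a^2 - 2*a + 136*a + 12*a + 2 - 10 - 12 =162*a^3 - 288*a^2 + 146*a - 20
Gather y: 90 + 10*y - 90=10*y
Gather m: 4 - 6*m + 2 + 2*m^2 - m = 2*m^2 - 7*m + 6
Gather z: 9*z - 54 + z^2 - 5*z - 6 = z^2 + 4*z - 60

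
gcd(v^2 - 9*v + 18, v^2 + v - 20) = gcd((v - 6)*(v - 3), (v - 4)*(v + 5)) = 1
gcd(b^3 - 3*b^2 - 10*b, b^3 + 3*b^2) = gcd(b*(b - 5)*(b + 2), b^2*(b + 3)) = b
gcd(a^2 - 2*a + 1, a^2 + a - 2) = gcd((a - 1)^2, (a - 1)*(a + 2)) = a - 1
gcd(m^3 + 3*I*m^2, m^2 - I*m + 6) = 1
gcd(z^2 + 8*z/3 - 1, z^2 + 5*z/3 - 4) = z + 3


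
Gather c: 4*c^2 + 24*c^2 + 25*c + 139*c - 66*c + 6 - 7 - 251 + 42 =28*c^2 + 98*c - 210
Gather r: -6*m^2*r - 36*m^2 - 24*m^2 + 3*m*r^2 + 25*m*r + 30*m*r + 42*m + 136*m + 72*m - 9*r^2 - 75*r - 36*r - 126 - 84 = -60*m^2 + 250*m + r^2*(3*m - 9) + r*(-6*m^2 + 55*m - 111) - 210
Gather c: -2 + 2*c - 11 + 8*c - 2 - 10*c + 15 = 0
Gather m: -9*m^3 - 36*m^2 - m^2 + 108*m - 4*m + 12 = -9*m^3 - 37*m^2 + 104*m + 12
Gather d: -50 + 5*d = 5*d - 50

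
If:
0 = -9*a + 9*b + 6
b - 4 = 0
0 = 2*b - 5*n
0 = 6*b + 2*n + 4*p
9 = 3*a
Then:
No Solution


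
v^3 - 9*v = v*(v - 3)*(v + 3)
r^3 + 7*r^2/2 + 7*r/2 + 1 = (r + 1/2)*(r + 1)*(r + 2)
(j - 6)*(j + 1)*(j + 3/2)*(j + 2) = j^4 - 3*j^3/2 - 41*j^2/2 - 36*j - 18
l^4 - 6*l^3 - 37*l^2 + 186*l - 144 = (l - 8)*(l - 3)*(l - 1)*(l + 6)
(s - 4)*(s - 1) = s^2 - 5*s + 4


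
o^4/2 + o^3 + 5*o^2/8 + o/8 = o*(o/2 + 1/2)*(o + 1/2)^2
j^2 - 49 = (j - 7)*(j + 7)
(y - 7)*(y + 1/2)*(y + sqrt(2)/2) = y^3 - 13*y^2/2 + sqrt(2)*y^2/2 - 13*sqrt(2)*y/4 - 7*y/2 - 7*sqrt(2)/4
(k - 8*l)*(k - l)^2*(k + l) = k^4 - 9*k^3*l + 7*k^2*l^2 + 9*k*l^3 - 8*l^4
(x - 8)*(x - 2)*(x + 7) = x^3 - 3*x^2 - 54*x + 112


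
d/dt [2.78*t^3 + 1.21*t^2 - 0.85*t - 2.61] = 8.34*t^2 + 2.42*t - 0.85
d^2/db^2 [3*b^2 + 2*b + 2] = 6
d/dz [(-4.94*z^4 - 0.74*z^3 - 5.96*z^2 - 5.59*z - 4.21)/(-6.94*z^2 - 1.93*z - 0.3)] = (68.5672*z^5 + 33.7382*z^4 + 8.78439999999999*z^3 - 26.6258*z^2 - 54.8588*z - 6.4483)/(48.1636*z^4 + 26.7884*z^3 + 7.8889*z^2 + 1.158*z + 0.09)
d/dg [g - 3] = 1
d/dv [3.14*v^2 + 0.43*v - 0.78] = 6.28*v + 0.43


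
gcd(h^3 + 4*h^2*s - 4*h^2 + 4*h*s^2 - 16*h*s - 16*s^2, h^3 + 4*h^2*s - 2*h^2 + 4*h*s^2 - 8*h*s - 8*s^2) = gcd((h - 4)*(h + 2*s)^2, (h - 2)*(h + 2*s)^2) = h^2 + 4*h*s + 4*s^2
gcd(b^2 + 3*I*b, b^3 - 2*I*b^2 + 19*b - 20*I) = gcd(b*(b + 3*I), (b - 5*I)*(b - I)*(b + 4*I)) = 1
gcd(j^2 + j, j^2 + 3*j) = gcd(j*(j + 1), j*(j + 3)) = j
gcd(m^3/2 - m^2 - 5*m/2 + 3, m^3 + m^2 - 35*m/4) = 1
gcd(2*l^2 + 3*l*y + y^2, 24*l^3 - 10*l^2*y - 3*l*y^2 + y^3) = 1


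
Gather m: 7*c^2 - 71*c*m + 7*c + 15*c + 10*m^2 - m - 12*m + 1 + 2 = 7*c^2 + 22*c + 10*m^2 + m*(-71*c - 13) + 3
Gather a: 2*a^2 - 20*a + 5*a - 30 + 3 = 2*a^2 - 15*a - 27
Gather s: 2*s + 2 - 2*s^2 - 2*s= 2 - 2*s^2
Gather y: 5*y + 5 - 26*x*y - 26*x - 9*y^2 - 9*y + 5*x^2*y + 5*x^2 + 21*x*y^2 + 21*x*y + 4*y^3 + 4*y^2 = 5*x^2 - 26*x + 4*y^3 + y^2*(21*x - 5) + y*(5*x^2 - 5*x - 4) + 5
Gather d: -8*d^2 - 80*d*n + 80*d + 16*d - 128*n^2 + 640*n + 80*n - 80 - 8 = -8*d^2 + d*(96 - 80*n) - 128*n^2 + 720*n - 88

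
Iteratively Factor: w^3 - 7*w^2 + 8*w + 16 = (w + 1)*(w^2 - 8*w + 16) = (w - 4)*(w + 1)*(w - 4)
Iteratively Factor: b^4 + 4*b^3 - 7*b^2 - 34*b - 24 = (b + 4)*(b^3 - 7*b - 6) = (b + 2)*(b + 4)*(b^2 - 2*b - 3) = (b - 3)*(b + 2)*(b + 4)*(b + 1)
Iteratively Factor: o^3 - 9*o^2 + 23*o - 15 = (o - 1)*(o^2 - 8*o + 15) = (o - 5)*(o - 1)*(o - 3)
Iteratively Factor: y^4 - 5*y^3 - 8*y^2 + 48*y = (y + 3)*(y^3 - 8*y^2 + 16*y) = y*(y + 3)*(y^2 - 8*y + 16) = y*(y - 4)*(y + 3)*(y - 4)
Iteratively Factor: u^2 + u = (u)*(u + 1)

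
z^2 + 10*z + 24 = (z + 4)*(z + 6)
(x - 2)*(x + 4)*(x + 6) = x^3 + 8*x^2 + 4*x - 48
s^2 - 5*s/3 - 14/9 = (s - 7/3)*(s + 2/3)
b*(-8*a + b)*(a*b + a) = -8*a^2*b^2 - 8*a^2*b + a*b^3 + a*b^2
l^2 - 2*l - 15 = (l - 5)*(l + 3)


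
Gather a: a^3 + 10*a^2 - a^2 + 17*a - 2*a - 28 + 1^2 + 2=a^3 + 9*a^2 + 15*a - 25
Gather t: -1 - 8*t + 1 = -8*t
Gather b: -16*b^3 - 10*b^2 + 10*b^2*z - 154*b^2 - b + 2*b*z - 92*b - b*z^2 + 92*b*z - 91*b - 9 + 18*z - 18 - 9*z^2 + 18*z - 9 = -16*b^3 + b^2*(10*z - 164) + b*(-z^2 + 94*z - 184) - 9*z^2 + 36*z - 36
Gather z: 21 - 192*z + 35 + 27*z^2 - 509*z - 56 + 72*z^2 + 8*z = 99*z^2 - 693*z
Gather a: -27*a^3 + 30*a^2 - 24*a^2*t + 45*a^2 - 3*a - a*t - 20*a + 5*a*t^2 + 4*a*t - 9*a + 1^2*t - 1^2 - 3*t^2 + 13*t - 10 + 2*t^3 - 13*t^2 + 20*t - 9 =-27*a^3 + a^2*(75 - 24*t) + a*(5*t^2 + 3*t - 32) + 2*t^3 - 16*t^2 + 34*t - 20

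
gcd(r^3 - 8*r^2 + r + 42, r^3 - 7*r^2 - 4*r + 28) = r^2 - 5*r - 14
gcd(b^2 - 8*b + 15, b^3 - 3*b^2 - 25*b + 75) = b^2 - 8*b + 15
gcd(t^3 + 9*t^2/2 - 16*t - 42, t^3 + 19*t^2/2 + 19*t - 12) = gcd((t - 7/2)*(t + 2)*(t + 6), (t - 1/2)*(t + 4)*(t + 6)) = t + 6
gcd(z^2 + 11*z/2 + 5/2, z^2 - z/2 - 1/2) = z + 1/2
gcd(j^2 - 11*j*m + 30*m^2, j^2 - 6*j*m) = j - 6*m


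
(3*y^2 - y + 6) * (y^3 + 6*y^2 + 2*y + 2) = 3*y^5 + 17*y^4 + 6*y^3 + 40*y^2 + 10*y + 12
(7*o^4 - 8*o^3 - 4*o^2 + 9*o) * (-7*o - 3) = -49*o^5 + 35*o^4 + 52*o^3 - 51*o^2 - 27*o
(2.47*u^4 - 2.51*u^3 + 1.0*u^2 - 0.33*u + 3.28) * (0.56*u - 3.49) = 1.3832*u^5 - 10.0259*u^4 + 9.3199*u^3 - 3.6748*u^2 + 2.9885*u - 11.4472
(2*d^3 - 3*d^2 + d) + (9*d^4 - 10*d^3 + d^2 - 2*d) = 9*d^4 - 8*d^3 - 2*d^2 - d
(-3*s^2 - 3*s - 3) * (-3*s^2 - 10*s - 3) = 9*s^4 + 39*s^3 + 48*s^2 + 39*s + 9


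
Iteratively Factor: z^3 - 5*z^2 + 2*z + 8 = (z + 1)*(z^2 - 6*z + 8) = (z - 4)*(z + 1)*(z - 2)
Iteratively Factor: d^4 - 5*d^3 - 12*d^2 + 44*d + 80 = (d - 5)*(d^3 - 12*d - 16) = (d - 5)*(d + 2)*(d^2 - 2*d - 8) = (d - 5)*(d + 2)^2*(d - 4)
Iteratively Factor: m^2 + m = (m)*(m + 1)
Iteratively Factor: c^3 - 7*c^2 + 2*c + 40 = (c + 2)*(c^2 - 9*c + 20) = (c - 4)*(c + 2)*(c - 5)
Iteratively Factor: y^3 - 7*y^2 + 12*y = (y - 4)*(y^2 - 3*y) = (y - 4)*(y - 3)*(y)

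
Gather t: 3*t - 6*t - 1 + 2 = 1 - 3*t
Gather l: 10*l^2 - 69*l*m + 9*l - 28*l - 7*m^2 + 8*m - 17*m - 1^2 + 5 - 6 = 10*l^2 + l*(-69*m - 19) - 7*m^2 - 9*m - 2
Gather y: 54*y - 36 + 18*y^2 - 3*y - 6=18*y^2 + 51*y - 42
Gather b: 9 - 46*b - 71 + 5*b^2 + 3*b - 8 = 5*b^2 - 43*b - 70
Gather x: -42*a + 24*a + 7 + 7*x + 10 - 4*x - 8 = -18*a + 3*x + 9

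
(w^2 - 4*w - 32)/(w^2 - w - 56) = (w + 4)/(w + 7)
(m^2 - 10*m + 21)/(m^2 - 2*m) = (m^2 - 10*m + 21)/(m*(m - 2))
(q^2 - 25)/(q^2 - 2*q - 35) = (q - 5)/(q - 7)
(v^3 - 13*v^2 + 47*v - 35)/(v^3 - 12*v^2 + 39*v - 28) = (v - 5)/(v - 4)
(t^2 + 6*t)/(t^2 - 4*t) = (t + 6)/(t - 4)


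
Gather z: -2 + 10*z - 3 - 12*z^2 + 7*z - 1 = -12*z^2 + 17*z - 6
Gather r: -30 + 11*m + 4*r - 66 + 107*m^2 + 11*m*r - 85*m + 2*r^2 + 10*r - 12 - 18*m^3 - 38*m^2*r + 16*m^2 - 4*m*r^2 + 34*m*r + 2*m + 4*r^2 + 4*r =-18*m^3 + 123*m^2 - 72*m + r^2*(6 - 4*m) + r*(-38*m^2 + 45*m + 18) - 108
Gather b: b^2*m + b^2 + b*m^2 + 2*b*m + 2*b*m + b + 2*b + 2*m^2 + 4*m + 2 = b^2*(m + 1) + b*(m^2 + 4*m + 3) + 2*m^2 + 4*m + 2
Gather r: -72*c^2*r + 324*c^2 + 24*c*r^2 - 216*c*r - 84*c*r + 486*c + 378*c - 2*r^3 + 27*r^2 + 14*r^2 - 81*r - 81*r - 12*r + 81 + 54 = 324*c^2 + 864*c - 2*r^3 + r^2*(24*c + 41) + r*(-72*c^2 - 300*c - 174) + 135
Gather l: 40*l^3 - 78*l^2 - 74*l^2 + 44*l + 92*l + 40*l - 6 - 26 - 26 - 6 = 40*l^3 - 152*l^2 + 176*l - 64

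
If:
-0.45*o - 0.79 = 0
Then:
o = -1.76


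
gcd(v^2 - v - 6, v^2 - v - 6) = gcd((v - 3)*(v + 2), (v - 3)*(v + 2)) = v^2 - v - 6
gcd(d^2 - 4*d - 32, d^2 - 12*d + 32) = d - 8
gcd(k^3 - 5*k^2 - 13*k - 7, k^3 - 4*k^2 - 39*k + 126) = k - 7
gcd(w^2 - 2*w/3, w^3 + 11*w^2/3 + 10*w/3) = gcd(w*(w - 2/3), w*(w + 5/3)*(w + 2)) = w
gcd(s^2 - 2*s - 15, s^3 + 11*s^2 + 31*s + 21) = s + 3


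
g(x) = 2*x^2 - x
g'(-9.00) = -37.00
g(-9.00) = 171.00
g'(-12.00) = -49.00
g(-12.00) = 300.00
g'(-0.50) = -3.00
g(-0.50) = 1.00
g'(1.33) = 4.32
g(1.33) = 2.21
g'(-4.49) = -18.96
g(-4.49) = 44.81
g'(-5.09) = -21.36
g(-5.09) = 56.91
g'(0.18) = -0.28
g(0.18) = -0.12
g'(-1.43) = -6.72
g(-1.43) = 5.52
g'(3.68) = 13.72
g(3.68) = 23.40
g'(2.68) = 9.72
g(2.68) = 11.68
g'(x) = 4*x - 1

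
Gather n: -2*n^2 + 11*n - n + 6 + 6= -2*n^2 + 10*n + 12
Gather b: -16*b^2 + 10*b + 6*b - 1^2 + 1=-16*b^2 + 16*b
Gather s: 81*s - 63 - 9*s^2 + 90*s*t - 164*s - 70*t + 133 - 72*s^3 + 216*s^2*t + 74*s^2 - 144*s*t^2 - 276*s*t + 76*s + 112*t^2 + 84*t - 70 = -72*s^3 + s^2*(216*t + 65) + s*(-144*t^2 - 186*t - 7) + 112*t^2 + 14*t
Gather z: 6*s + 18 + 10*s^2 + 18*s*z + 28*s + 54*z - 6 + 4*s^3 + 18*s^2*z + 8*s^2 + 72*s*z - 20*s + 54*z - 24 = 4*s^3 + 18*s^2 + 14*s + z*(18*s^2 + 90*s + 108) - 12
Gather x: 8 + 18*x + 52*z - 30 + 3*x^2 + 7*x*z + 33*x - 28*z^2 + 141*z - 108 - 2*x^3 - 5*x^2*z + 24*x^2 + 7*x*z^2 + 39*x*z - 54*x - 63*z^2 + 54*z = -2*x^3 + x^2*(27 - 5*z) + x*(7*z^2 + 46*z - 3) - 91*z^2 + 247*z - 130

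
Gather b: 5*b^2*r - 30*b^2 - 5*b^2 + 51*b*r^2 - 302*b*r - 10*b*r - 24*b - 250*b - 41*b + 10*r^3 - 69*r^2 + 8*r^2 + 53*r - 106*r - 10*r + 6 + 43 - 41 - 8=b^2*(5*r - 35) + b*(51*r^2 - 312*r - 315) + 10*r^3 - 61*r^2 - 63*r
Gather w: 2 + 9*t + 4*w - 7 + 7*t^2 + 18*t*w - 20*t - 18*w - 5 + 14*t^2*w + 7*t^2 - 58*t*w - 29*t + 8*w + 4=14*t^2 - 40*t + w*(14*t^2 - 40*t - 6) - 6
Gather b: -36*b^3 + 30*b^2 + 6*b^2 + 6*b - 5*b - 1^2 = -36*b^3 + 36*b^2 + b - 1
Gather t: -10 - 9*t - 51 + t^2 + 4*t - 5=t^2 - 5*t - 66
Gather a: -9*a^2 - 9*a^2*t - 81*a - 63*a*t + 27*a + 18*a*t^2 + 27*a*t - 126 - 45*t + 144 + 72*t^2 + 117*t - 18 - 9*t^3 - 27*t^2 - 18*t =a^2*(-9*t - 9) + a*(18*t^2 - 36*t - 54) - 9*t^3 + 45*t^2 + 54*t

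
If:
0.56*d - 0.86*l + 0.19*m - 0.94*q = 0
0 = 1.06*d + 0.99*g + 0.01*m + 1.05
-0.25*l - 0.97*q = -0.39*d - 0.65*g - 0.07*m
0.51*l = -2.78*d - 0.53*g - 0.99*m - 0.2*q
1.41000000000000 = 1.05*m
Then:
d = -0.45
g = -0.59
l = 0.73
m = 1.34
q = -0.67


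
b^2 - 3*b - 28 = (b - 7)*(b + 4)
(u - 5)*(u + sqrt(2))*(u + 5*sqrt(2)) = u^3 - 5*u^2 + 6*sqrt(2)*u^2 - 30*sqrt(2)*u + 10*u - 50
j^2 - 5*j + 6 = (j - 3)*(j - 2)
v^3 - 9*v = v*(v - 3)*(v + 3)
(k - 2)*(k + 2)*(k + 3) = k^3 + 3*k^2 - 4*k - 12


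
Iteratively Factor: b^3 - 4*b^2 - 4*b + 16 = (b - 2)*(b^2 - 2*b - 8) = (b - 4)*(b - 2)*(b + 2)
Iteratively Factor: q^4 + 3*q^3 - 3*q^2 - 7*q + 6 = (q + 2)*(q^3 + q^2 - 5*q + 3) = (q + 2)*(q + 3)*(q^2 - 2*q + 1) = (q - 1)*(q + 2)*(q + 3)*(q - 1)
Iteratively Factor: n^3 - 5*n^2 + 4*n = (n - 4)*(n^2 - n) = n*(n - 4)*(n - 1)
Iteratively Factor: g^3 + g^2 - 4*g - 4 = (g - 2)*(g^2 + 3*g + 2) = (g - 2)*(g + 2)*(g + 1)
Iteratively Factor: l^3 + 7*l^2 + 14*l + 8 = (l + 1)*(l^2 + 6*l + 8) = (l + 1)*(l + 4)*(l + 2)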